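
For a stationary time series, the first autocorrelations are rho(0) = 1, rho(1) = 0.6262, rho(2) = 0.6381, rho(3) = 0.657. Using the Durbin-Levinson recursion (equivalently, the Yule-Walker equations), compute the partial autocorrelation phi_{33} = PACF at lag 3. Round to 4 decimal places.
\phi_{33} = 0.3260

The PACF at lag k is phi_{kk}, the last component of the solution
to the Yule-Walker system G_k phi = r_k where
  (G_k)_{ij} = rho(|i - j|), (r_k)_i = rho(i), i,j = 1..k.
Equivalently, Durbin-Levinson gives phi_{kk} iteratively:
  phi_{11} = rho(1)
  phi_{kk} = [rho(k) - sum_{j=1..k-1} phi_{k-1,j} rho(k-j)]
            / [1 - sum_{j=1..k-1} phi_{k-1,j} rho(j)],
  phi_{k,j} = phi_{k-1,j} - phi_{kk} phi_{k-1,k-j},  j = 1..k-1.
Step k = 1:
  phi_11 = rho(1) = 0.6262.
Step k = 2:
  phi_22 = [rho(2) - phi_11 rho(1)] / [1 - phi_11 rho(1)] = [0.6381 - (0.6262)(0.6262)] / [1 - (0.6262)(0.6262)]
         = 0.24597356 / 0.60787356 = 0.404646.
  Update: phi_21 = phi_11 - phi_22 phi_11 = 0.6262 - (0.404646)(0.6262) = 0.372811.
Step k = 3:
  phi_33 = [rho(3) - phi_21 rho(2) - phi_22 rho(1)] / [1 - phi_21 rho(1) - phi_22 rho(2)]
    numerator   = 0.657 - (0.372811)(0.6381) - (0.404646)(0.6262) = 0.1657202
    denominator = 1 - (0.372811)(0.6262) - (0.404646)(0.6381) = 0.50834136
  phi_33 = 0.1657202 / 0.50834136 = 0.326.
Therefore phi_{33} = 0.3260.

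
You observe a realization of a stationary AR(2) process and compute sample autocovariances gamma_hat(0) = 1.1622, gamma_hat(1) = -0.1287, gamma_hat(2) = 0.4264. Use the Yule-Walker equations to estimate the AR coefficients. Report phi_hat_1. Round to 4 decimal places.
\hat\phi_{1} = -0.0710

The Yule-Walker equations for an AR(p) process read, in matrix form,
  Gamma_p phi = r_p,   with   (Gamma_p)_{ij} = gamma(|i - j|),
                       (r_p)_i = gamma(i),   i,j = 1..p.
Substitute the sample gammas (Toeplitz matrix and right-hand side of size 2):
  Gamma_p = [[1.1622, -0.1287], [-0.1287, 1.1622]]
  r_p     = [-0.1287, 0.4264]
Written out:
  1.1622 phi_1 - 0.1287 phi_2 = -0.1287
  -0.1287 phi_1 + 1.1622 phi_2 = 0.4264
Solve by Cramer's rule:
  det = gamma(0)^2 - gamma(1)^2 = (1.1622)^2 - (-0.1287)^2 = 1.35070884 - 0.01656369 = 1.33414515
  phi_hat_1 = [gamma(1) gamma(0) - gamma(1) gamma(2)] / det = [(-0.1287)(1.1622) - (-0.1287)(0.4264)] / 1.33414515 = -0.09469746 / 1.33414515 = -0.071
  phi_hat_2 = [gamma(0) gamma(2) - gamma(1)^2] / det = [(1.1622)(0.4264) - (-0.1287)^2] / 1.33414515 = 0.47899839 / 1.33414515 = 0.359
So phi_hat = [-0.0710, 0.3590].
Therefore phi_hat_1 = -0.0710.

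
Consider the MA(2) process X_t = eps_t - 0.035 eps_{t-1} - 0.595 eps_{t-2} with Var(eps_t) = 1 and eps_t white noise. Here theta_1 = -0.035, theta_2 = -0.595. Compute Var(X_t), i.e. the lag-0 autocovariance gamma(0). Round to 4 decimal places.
\gamma(0) = 1.3553

For an MA(q) process X_t = eps_t + sum_i theta_i eps_{t-i} with
Var(eps_t) = sigma^2, the variance is
  gamma(0) = sigma^2 * (1 + sum_i theta_i^2).
  sum_i theta_i^2 = (-0.035)^2 + (-0.595)^2 = 0.001225 + 0.354025 = 0.35525.
  gamma(0) = 1 * (1 + 0.35525) = 1 * 1.35525 = 1.35525, which rounds to 1.3553.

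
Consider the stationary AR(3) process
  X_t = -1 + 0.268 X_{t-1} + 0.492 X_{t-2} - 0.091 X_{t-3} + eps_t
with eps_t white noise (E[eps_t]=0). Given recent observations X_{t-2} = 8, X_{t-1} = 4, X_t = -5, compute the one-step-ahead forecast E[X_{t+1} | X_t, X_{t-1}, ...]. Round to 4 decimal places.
E[X_{t+1} \mid \mathcal F_t] = -1.1000

For an AR(p) model X_t = c + sum_i phi_i X_{t-i} + eps_t, the
one-step-ahead conditional mean is
  E[X_{t+1} | X_t, ...] = c + sum_i phi_i X_{t+1-i}.
Substitute known values:
  E[X_{t+1} | ...] = -1 + (0.268) * (-5) + (0.492) * (4) + (-0.091) * (8)
                   = -1.1000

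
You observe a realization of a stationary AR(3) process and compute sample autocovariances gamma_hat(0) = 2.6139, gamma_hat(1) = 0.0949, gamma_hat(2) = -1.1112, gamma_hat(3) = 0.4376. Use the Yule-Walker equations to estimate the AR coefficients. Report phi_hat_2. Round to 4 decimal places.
\hat\phi_{2} = -0.4400

The Yule-Walker equations for an AR(p) process read, in matrix form,
  Gamma_p phi = r_p,   with   (Gamma_p)_{ij} = gamma(|i - j|),
                       (r_p)_i = gamma(i),   i,j = 1..p.
Substitute the sample gammas (Toeplitz matrix and right-hand side of size 3):
  Gamma_p = [[2.6139, 0.0949, -1.1112], [0.0949, 2.6139, 0.0949], [-1.1112, 0.0949, 2.6139]]
  r_p     = [0.0949, -1.1112, 0.4376]
Written out (R1..R3):
  (R1) 2.6139 phi_1 + 0.0949 phi_2 - 1.1112 phi_3 = 0.0949
  (R2) 0.0949 phi_1 + 2.6139 phi_2 + 0.0949 phi_3 = -1.1112
  (R3) -1.1112 phi_1 + 0.0949 phi_2 + 2.6139 phi_3 = 0.4376
Gaussian elimination:
  R2 <- R2 - (0.0949/2.6139) R1 = R2 - (0.036306) R1:  2.610455 phi_2 + 0.135243 phi_3 = -1.114645
  R3 <- R3 - (-1.1112/2.6139) R1 = R3 - (-0.425112) R1:  0.135243 phi_2 + 2.141516 phi_3 = 0.477943
  R3 <- R3 - (0.135243/2.610455) R2 = R3 - (0.051808) R2:  2.134509 phi_3 = 0.535691
Back-substitution:
  phi_hat_3 = 0.535691 / 2.134509 = 0.250967
  phi_hat_2 = (-1.114645 - (0.135243)(0.250967)) / 2.610455 = -0.439995
  phi_hat_1 = (0.0949 - (0.0949)(-0.439995) - (-1.1112)(0.250967)) / 2.6139 = 0.158969
So phi_hat = [0.1590, -0.4400, 0.2510].
Therefore phi_hat_2 = -0.4400.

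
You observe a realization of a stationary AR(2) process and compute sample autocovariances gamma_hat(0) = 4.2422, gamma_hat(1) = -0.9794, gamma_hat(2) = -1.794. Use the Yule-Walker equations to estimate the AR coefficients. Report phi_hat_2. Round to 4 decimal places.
\hat\phi_{2} = -0.5030

The Yule-Walker equations for an AR(p) process read, in matrix form,
  Gamma_p phi = r_p,   with   (Gamma_p)_{ij} = gamma(|i - j|),
                       (r_p)_i = gamma(i),   i,j = 1..p.
Substitute the sample gammas (Toeplitz matrix and right-hand side of size 2):
  Gamma_p = [[4.2422, -0.9794], [-0.9794, 4.2422]]
  r_p     = [-0.9794, -1.794]
Written out:
  4.2422 phi_1 - 0.9794 phi_2 = -0.9794
  -0.9794 phi_1 + 4.2422 phi_2 = -1.794
Solve by Cramer's rule:
  det = gamma(0)^2 - gamma(1)^2 = (4.2422)^2 - (-0.9794)^2 = 17.99626084 - 0.95922436 = 17.03703648
  phi_hat_1 = [gamma(1) gamma(0) - gamma(1) gamma(2)] / det = [(-0.9794)(4.2422) - (-0.9794)(-1.794)] / 17.03703648 = -5.91185428 / 17.03703648 = -0.347
  phi_hat_2 = [gamma(0) gamma(2) - gamma(1)^2] / det = [(4.2422)(-1.794) - (-0.9794)^2] / 17.03703648 = -8.56973116 / 17.03703648 = -0.503
So phi_hat = [-0.3470, -0.5030].
Therefore phi_hat_2 = -0.5030.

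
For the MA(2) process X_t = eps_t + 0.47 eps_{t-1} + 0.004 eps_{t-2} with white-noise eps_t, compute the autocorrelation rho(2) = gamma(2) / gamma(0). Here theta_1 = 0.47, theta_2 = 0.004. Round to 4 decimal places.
\rho(2) = 0.0033

For an MA(q) process with theta_0 = 1, the autocovariance is
  gamma(k) = sigma^2 * sum_{i=0..q-k} theta_i * theta_{i+k},
and rho(k) = gamma(k) / gamma(0). Sigma^2 cancels.
  numerator   = (1)*(0.004) = 0.004.
  denominator = (1)^2 + (0.47)^2 + (0.004)^2 = 1.220916.
  rho(2) = 0.004 / 1.220916 = 0.0033.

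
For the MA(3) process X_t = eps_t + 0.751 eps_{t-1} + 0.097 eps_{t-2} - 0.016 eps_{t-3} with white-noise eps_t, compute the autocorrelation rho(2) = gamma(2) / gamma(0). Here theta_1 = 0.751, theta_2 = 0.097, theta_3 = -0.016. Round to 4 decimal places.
\rho(2) = 0.0540

For an MA(q) process with theta_0 = 1, the autocovariance is
  gamma(k) = sigma^2 * sum_{i=0..q-k} theta_i * theta_{i+k},
and rho(k) = gamma(k) / gamma(0). Sigma^2 cancels.
  numerator   = (1)*(0.097) + (0.751)*(-0.016) = 0.084984.
  denominator = (1)^2 + (0.751)^2 + (0.097)^2 + (-0.016)^2 = 1.573666.
  rho(2) = 0.084984 / 1.573666 = 0.0540.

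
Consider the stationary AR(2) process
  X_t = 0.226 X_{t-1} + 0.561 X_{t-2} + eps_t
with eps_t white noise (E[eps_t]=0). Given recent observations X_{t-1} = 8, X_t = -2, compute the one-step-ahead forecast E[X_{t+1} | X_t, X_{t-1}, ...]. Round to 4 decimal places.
E[X_{t+1} \mid \mathcal F_t] = 4.0360

For an AR(p) model X_t = c + sum_i phi_i X_{t-i} + eps_t, the
one-step-ahead conditional mean is
  E[X_{t+1} | X_t, ...] = c + sum_i phi_i X_{t+1-i}.
Substitute known values:
  E[X_{t+1} | ...] = (0.226) * (-2) + (0.561) * (8)
                   = 4.0360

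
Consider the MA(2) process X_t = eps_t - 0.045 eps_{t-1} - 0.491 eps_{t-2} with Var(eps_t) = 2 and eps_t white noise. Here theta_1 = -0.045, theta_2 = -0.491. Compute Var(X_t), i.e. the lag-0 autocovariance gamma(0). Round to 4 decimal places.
\gamma(0) = 2.4862

For an MA(q) process X_t = eps_t + sum_i theta_i eps_{t-i} with
Var(eps_t) = sigma^2, the variance is
  gamma(0) = sigma^2 * (1 + sum_i theta_i^2).
  sum_i theta_i^2 = (-0.045)^2 + (-0.491)^2 = 0.002025 + 0.241081 = 0.243106.
  gamma(0) = 2 * (1 + 0.243106) = 2 * 1.243106 = 2.486212, which rounds to 2.4862.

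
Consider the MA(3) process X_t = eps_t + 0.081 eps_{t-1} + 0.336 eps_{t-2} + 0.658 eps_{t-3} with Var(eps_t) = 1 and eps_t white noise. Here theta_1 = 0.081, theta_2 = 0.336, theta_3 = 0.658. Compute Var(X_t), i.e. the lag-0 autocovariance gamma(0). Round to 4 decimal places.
\gamma(0) = 1.5524

For an MA(q) process X_t = eps_t + sum_i theta_i eps_{t-i} with
Var(eps_t) = sigma^2, the variance is
  gamma(0) = sigma^2 * (1 + sum_i theta_i^2).
  sum_i theta_i^2 = (0.081)^2 + (0.336)^2 + (0.658)^2 = 0.006561 + 0.112896 + 0.432964 = 0.552421.
  gamma(0) = 1 * (1 + 0.552421) = 1 * 1.552421 = 1.552421, which rounds to 1.5524.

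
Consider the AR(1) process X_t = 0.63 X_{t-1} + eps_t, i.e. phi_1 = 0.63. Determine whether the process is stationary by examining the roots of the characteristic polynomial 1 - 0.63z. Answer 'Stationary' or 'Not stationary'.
\text{Stationary}

The AR(p) characteristic polynomial is P(z) = 1 - 0.63z.
Stationarity requires all roots to lie outside the unit circle, i.e. |z| > 1 for every root.
This is linear in z: 1 + (-0.63) z = 0  =>  z = -1/(-0.63) = 1.587302,  |z| = 1.587302.
Moduli of all roots: 1.5873.
All moduli strictly greater than 1? Yes.
Verdict: Stationary.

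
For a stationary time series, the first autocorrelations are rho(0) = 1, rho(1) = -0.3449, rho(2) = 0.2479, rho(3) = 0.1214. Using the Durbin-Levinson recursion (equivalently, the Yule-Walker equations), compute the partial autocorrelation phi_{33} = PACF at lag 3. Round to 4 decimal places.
\phi_{33} = 0.2840

The PACF at lag k is phi_{kk}, the last component of the solution
to the Yule-Walker system G_k phi = r_k where
  (G_k)_{ij} = rho(|i - j|), (r_k)_i = rho(i), i,j = 1..k.
Equivalently, Durbin-Levinson gives phi_{kk} iteratively:
  phi_{11} = rho(1)
  phi_{kk} = [rho(k) - sum_{j=1..k-1} phi_{k-1,j} rho(k-j)]
            / [1 - sum_{j=1..k-1} phi_{k-1,j} rho(j)],
  phi_{k,j} = phi_{k-1,j} - phi_{kk} phi_{k-1,k-j},  j = 1..k-1.
Step k = 1:
  phi_11 = rho(1) = -0.3449.
Step k = 2:
  phi_22 = [rho(2) - phi_11 rho(1)] / [1 - phi_11 rho(1)] = [0.2479 - (-0.3449)(-0.3449)] / [1 - (-0.3449)(-0.3449)]
         = 0.12894399 / 0.88104399 = 0.146354.
  Update: phi_21 = phi_11 - phi_22 phi_11 = -0.3449 - (0.146354)(-0.3449) = -0.294423.
Step k = 3:
  phi_33 = [rho(3) - phi_21 rho(2) - phi_22 rho(1)] / [1 - phi_21 rho(1) - phi_22 rho(2)]
    numerator   = 0.1214 - (-0.294423)(0.2479) - (0.146354)(-0.3449) = 0.24486474
    denominator = 1 - (-0.294423)(-0.3449) - (0.146354)(0.2479) = 0.86217257
  phi_33 = 0.24486474 / 0.86217257 = 0.284.
Therefore phi_{33} = 0.2840.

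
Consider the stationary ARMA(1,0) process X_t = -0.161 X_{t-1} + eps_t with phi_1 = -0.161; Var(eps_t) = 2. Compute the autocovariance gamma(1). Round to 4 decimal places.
\gamma(1) = -0.3306

Multiply the model equation by X_{t-k} and take expectations. With theta_0 = psi_0 = 1 and psi_j the MA(infinity) weights, this gives
  gamma(k) - sum_i phi_i gamma(k-i) = c_k,
  c_k = sigma^2 * sum_{j=k..q} theta_j psi_{j-k}   (c_k = 0 for k > q),
using gamma(-m) = gamma(m).
Pure AR (q = 0): c_0 = sigma^2 = 2, c_k = 0 for k >= 1.
Equations for k = 0 and k = 1 (AR order 1):
  gamma(0) = phi_1 gamma(1) + c_0
  gamma(1) = phi_1 gamma(0) + c_1
Substituting the second into the first: gamma(0) (1 - phi_1^2) = c_0 + phi_1 c_1, so
  gamma(0) = c_0 / (1 - phi_1^2) = 2 / (1 - (-0.161)^2) = 2 / 0.974079 = 2.053222.
  gamma(1) = phi_1 gamma(0) = (-0.161)(2.053222) = -0.330569.
Therefore gamma(1) = -0.3306 (to 4 decimal places).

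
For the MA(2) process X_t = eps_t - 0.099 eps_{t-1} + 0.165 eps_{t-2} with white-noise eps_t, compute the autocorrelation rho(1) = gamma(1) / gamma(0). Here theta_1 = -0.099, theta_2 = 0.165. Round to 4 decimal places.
\rho(1) = -0.1112

For an MA(q) process with theta_0 = 1, the autocovariance is
  gamma(k) = sigma^2 * sum_{i=0..q-k} theta_i * theta_{i+k},
and rho(k) = gamma(k) / gamma(0). Sigma^2 cancels.
  numerator   = (1)*(-0.099) + (-0.099)*(0.165) = -0.115335.
  denominator = (1)^2 + (-0.099)^2 + (0.165)^2 = 1.037026.
  rho(1) = -0.115335 / 1.037026 = -0.1112.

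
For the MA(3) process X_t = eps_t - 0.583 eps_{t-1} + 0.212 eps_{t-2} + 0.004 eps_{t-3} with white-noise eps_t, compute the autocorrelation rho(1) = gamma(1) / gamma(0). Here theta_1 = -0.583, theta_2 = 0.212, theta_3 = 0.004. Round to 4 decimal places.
\rho(1) = -0.5096

For an MA(q) process with theta_0 = 1, the autocovariance is
  gamma(k) = sigma^2 * sum_{i=0..q-k} theta_i * theta_{i+k},
and rho(k) = gamma(k) / gamma(0). Sigma^2 cancels.
  numerator   = (1)*(-0.583) + (-0.583)*(0.212) + (0.212)*(0.004) = -0.705748.
  denominator = (1)^2 + (-0.583)^2 + (0.212)^2 + (0.004)^2 = 1.384849.
  rho(1) = -0.705748 / 1.384849 = -0.5096.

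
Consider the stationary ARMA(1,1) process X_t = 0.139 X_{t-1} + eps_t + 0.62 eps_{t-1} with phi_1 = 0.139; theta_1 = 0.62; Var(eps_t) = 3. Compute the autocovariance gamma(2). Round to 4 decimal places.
\gamma(2) = 0.3506

Multiply the model equation by X_{t-k} and take expectations. With theta_0 = psi_0 = 1 and psi_j the MA(infinity) weights, this gives
  gamma(k) - sum_i phi_i gamma(k-i) = c_k,
  c_k = sigma^2 * sum_{j=k..q} theta_j psi_{j-k}   (c_k = 0 for k > q),
using gamma(-m) = gamma(m).
psi-weights needed (psi_j = theta_j + sum_i phi_i psi_{j-i}):
  psi_1 = theta_1 + phi_1 = 0.62 + (0.139) = 0.759
Right-hand sides:
  c_0 = sigma^2 (1 + theta_1 psi_1) = 3 * (1 + (0.62)(0.759)) = 3 * 1.47058 = 4.41174
  c_1 = sigma^2 theta_1 = 3 * (0.62) = 1.86
  c_2 = 0
Equations for k = 0 and k = 1 (AR order 1):
  gamma(0) = phi_1 gamma(1) + c_0
  gamma(1) = phi_1 gamma(0) + c_1
Substituting the second into the first: gamma(0) (1 - phi_1^2) = c_0 + phi_1 c_1, so
  gamma(0) = (c_0 + phi_1 c_1) / (1 - phi_1^2) = (4.41174 + (0.139)(1.86)) / (1 - (0.139)^2) = 4.67028 / 0.980679 = 4.762292.
  gamma(1) = phi_1 gamma(0) + c_1 = (0.139)(4.762292) + (1.86) = 2.521959.
For k = 2 (> q): gamma(2) = phi_1 gamma(1) = (0.139)(2.521959) = 0.350552.
Therefore gamma(2) = 0.3506 (to 4 decimal places).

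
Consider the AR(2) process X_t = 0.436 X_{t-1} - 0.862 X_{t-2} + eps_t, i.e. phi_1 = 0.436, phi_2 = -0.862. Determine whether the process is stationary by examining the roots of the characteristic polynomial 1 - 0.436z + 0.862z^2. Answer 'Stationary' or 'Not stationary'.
\text{Stationary}

The AR(p) characteristic polynomial is P(z) = 1 - 0.436z + 0.862z^2.
Stationarity requires all roots to lie outside the unit circle, i.e. |z| > 1 for every root.
Set 1 + (-0.436) z + (0.862) z^2 = 0, i.e. a z^2 + b z + c = 0 with a = 0.862, b = -0.436, c = 1.
Discriminant D = b^2 - 4ac = (-0.436)^2 - 4*(0.862)*1 = 0.190096 - (3.448) = -3.257904.
D < 0, so the roots are the complex-conjugate pair z = (-b +/- i sqrt(-D)) / (2a) = 0.2529 +/- 1.047i.
For a conjugate pair |z|^2 = z * conj(z) = (product of roots) = c/a = 1/(0.862) = 1.160093, so |z| = sqrt(1.160093) = 1.0771 for both roots.
Moduli of all roots: 1.0771, 1.0771.
All moduli strictly greater than 1? Yes.
Verdict: Stationary.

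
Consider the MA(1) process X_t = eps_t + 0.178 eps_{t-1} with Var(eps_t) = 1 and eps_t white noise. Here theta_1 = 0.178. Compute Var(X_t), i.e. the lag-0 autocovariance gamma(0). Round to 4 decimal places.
\gamma(0) = 1.0317

For an MA(q) process X_t = eps_t + sum_i theta_i eps_{t-i} with
Var(eps_t) = sigma^2, the variance is
  gamma(0) = sigma^2 * (1 + sum_i theta_i^2).
  sum_i theta_i^2 = (0.178)^2 = 0.031684.
  gamma(0) = 1 * (1 + 0.031684) = 1 * 1.031684 = 1.031684, which rounds to 1.0317.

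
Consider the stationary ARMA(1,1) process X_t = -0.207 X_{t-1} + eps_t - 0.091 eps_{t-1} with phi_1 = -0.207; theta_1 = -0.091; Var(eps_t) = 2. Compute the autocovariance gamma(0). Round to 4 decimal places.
\gamma(0) = 2.1856

Multiply the model equation by X_{t-k} and take expectations. With theta_0 = psi_0 = 1 and psi_j the MA(infinity) weights, this gives
  gamma(k) - sum_i phi_i gamma(k-i) = c_k,
  c_k = sigma^2 * sum_{j=k..q} theta_j psi_{j-k}   (c_k = 0 for k > q),
using gamma(-m) = gamma(m).
psi-weights needed (psi_j = theta_j + sum_i phi_i psi_{j-i}):
  psi_1 = theta_1 + phi_1 = -0.091 + (-0.207) = -0.298
Right-hand sides:
  c_0 = sigma^2 (1 + theta_1 psi_1) = 2 * (1 + (-0.091)(-0.298)) = 2 * 1.027118 = 2.054236
  c_1 = sigma^2 theta_1 = 2 * (-0.091) = -0.182
  c_2 = 0
Equations for k = 0 and k = 1 (AR order 1):
  gamma(0) = phi_1 gamma(1) + c_0
  gamma(1) = phi_1 gamma(0) + c_1
Substituting the second into the first: gamma(0) (1 - phi_1^2) = c_0 + phi_1 c_1, so
  gamma(0) = (c_0 + phi_1 c_1) / (1 - phi_1^2) = (2.054236 + (-0.207)(-0.182)) / (1 - (-0.207)^2) = 2.09191 / 0.957151 = 2.185559.
Therefore gamma(0) = 2.1856 (to 4 decimal places).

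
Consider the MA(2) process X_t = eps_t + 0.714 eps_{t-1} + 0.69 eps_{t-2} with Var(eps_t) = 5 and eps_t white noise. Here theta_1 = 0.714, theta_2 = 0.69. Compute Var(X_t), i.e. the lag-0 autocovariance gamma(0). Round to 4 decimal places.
\gamma(0) = 9.9295

For an MA(q) process X_t = eps_t + sum_i theta_i eps_{t-i} with
Var(eps_t) = sigma^2, the variance is
  gamma(0) = sigma^2 * (1 + sum_i theta_i^2).
  sum_i theta_i^2 = (0.714)^2 + (0.69)^2 = 0.509796 + 0.4761 = 0.985896.
  gamma(0) = 5 * (1 + 0.985896) = 5 * 1.985896 = 9.92948, which rounds to 9.9295.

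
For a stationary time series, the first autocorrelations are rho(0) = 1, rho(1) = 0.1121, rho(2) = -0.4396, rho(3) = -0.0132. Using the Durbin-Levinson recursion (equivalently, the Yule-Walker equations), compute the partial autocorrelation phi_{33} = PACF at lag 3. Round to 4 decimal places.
\phi_{33} = 0.1409

The PACF at lag k is phi_{kk}, the last component of the solution
to the Yule-Walker system G_k phi = r_k where
  (G_k)_{ij} = rho(|i - j|), (r_k)_i = rho(i), i,j = 1..k.
Equivalently, Durbin-Levinson gives phi_{kk} iteratively:
  phi_{11} = rho(1)
  phi_{kk} = [rho(k) - sum_{j=1..k-1} phi_{k-1,j} rho(k-j)]
            / [1 - sum_{j=1..k-1} phi_{k-1,j} rho(j)],
  phi_{k,j} = phi_{k-1,j} - phi_{kk} phi_{k-1,k-j},  j = 1..k-1.
Step k = 1:
  phi_11 = rho(1) = 0.1121.
Step k = 2:
  phi_22 = [rho(2) - phi_11 rho(1)] / [1 - phi_11 rho(1)] = [-0.4396 - (0.1121)(0.1121)] / [1 - (0.1121)(0.1121)]
         = -0.45216641 / 0.98743359 = -0.457921.
  Update: phi_21 = phi_11 - phi_22 phi_11 = 0.1121 - (-0.457921)(0.1121) = 0.163433.
Step k = 3:
  phi_33 = [rho(3) - phi_21 rho(2) - phi_22 rho(1)] / [1 - phi_21 rho(1) - phi_22 rho(2)]
    numerator   = -0.0132 - (0.163433)(-0.4396) - (-0.457921)(0.1121) = 0.10997804
    denominator = 1 - (0.163433)(0.1121) - (-0.457921)(-0.4396) = 0.78037717
  phi_33 = 0.10997804 / 0.78037717 = 0.1409.
Therefore phi_{33} = 0.1409.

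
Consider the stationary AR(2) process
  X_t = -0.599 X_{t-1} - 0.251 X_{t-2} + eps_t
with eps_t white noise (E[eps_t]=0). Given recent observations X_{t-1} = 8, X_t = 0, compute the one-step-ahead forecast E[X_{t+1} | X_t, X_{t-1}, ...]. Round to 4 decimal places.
E[X_{t+1} \mid \mathcal F_t] = -2.0080

For an AR(p) model X_t = c + sum_i phi_i X_{t-i} + eps_t, the
one-step-ahead conditional mean is
  E[X_{t+1} | X_t, ...] = c + sum_i phi_i X_{t+1-i}.
Substitute known values:
  E[X_{t+1} | ...] = (-0.599) * (0) + (-0.251) * (8)
                   = -2.0080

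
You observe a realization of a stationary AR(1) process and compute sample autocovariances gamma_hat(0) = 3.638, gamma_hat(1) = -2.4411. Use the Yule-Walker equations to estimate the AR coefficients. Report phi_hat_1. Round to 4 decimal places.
\hat\phi_{1} = -0.6710

The Yule-Walker equations for an AR(p) process read, in matrix form,
  Gamma_p phi = r_p,   with   (Gamma_p)_{ij} = gamma(|i - j|),
                       (r_p)_i = gamma(i),   i,j = 1..p.
Substitute the sample gammas (Toeplitz matrix and right-hand side of size 1):
  Gamma_p = [[3.638]]
  r_p     = [-2.4411]
With p = 1 this is the single equation gamma(0) phi_1 = gamma(1):
  phi_hat_1 = gamma(1) / gamma(0) = -2.4411 / 3.638 = -0.6710.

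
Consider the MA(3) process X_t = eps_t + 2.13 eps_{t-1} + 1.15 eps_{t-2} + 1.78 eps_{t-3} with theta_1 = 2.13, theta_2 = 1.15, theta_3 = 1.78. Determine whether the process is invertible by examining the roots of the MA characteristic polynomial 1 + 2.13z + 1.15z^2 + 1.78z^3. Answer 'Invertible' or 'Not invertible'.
\text{Not invertible}

The MA(q) characteristic polynomial is P(z) = 1 + 2.13z + 1.15z^2 + 1.78z^3.
Invertibility requires all roots to lie outside the unit circle, i.e. |z| > 1 for every root.
Degree 3: look for a simple real root z0 first, then factor out (1 - z/z0) and solve the remaining quadratic.
Testing z0 = -0.5: P(-0.5) = 1 + (2.13)(-0.5) + (1.15)(-0.5)^2 + (1.78)(-0.5)^3
  = 1 + (-1.065) + (0.2875) + (-0.2225) = 0.  So z_0 = -0.5 is a root, |z_0| = 0.5.
Divide out the factor (1 + 2 z) = (1 - z/z0) (since 1/z0 = -2):
  P(z) = (1 + 2 z)(1 + (0.13) z + (0.89) z^2)
  [check: z-coef 0.13 - (-2) = 2.13; z^2-coef 0.89 - (-2)(0.13) = 1.15; z^3-coef -(-2)(0.89) = 1.78.]
Remaining roots from the quadratic factor 1 + (0.13) z + (0.89) z^2:
  Set 1 + (0.13) z + (0.89) z^2 = 0, i.e. a z^2 + b z + c = 0 with a = 0.89, b = 0.13, c = 1.
  Discriminant D = b^2 - 4ac = (0.13)^2 - 4*(0.89)*1 = 0.0169 - (3.56) = -3.5431.
  D < 0, so the roots are the complex-conjugate pair z = (-b +/- i sqrt(-D)) / (2a) = -0.073 +/- 1.0575i.
  For a conjugate pair |z|^2 = z * conj(z) = (product of roots) = c/a = 1/(0.89) = 1.123596, so |z| = sqrt(1.123596) = 1.06 for both roots.
Moduli of all roots: 0.5000, 1.0600, 1.0600.
All moduli strictly greater than 1? No.
Verdict: Not invertible.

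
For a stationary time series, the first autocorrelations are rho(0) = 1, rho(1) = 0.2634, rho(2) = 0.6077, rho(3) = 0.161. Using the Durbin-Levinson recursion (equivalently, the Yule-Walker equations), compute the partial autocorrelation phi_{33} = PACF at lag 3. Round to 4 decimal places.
\phi_{33} = -0.0950

The PACF at lag k is phi_{kk}, the last component of the solution
to the Yule-Walker system G_k phi = r_k where
  (G_k)_{ij} = rho(|i - j|), (r_k)_i = rho(i), i,j = 1..k.
Equivalently, Durbin-Levinson gives phi_{kk} iteratively:
  phi_{11} = rho(1)
  phi_{kk} = [rho(k) - sum_{j=1..k-1} phi_{k-1,j} rho(k-j)]
            / [1 - sum_{j=1..k-1} phi_{k-1,j} rho(j)],
  phi_{k,j} = phi_{k-1,j} - phi_{kk} phi_{k-1,k-j},  j = 1..k-1.
Step k = 1:
  phi_11 = rho(1) = 0.2634.
Step k = 2:
  phi_22 = [rho(2) - phi_11 rho(1)] / [1 - phi_11 rho(1)] = [0.6077 - (0.2634)(0.2634)] / [1 - (0.2634)(0.2634)]
         = 0.53832044 / 0.93062044 = 0.578453.
  Update: phi_21 = phi_11 - phi_22 phi_11 = 0.2634 - (0.578453)(0.2634) = 0.111035.
Step k = 3:
  phi_33 = [rho(3) - phi_21 rho(2) - phi_22 rho(1)] / [1 - phi_21 rho(1) - phi_22 rho(2)]
    numerator   = 0.161 - (0.111035)(0.6077) - (0.578453)(0.2634) = -0.05884081
    denominator = 1 - (0.111035)(0.2634) - (0.578453)(0.6077) = 0.61922722
  phi_33 = -0.05884081 / 0.61922722 = -0.095.
Therefore phi_{33} = -0.0950.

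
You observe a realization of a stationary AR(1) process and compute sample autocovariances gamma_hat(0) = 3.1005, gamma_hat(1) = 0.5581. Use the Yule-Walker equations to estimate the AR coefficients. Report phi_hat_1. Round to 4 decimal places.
\hat\phi_{1} = 0.1800

The Yule-Walker equations for an AR(p) process read, in matrix form,
  Gamma_p phi = r_p,   with   (Gamma_p)_{ij} = gamma(|i - j|),
                       (r_p)_i = gamma(i),   i,j = 1..p.
Substitute the sample gammas (Toeplitz matrix and right-hand side of size 1):
  Gamma_p = [[3.1005]]
  r_p     = [0.5581]
With p = 1 this is the single equation gamma(0) phi_1 = gamma(1):
  phi_hat_1 = gamma(1) / gamma(0) = 0.5581 / 3.1005 = 0.1800.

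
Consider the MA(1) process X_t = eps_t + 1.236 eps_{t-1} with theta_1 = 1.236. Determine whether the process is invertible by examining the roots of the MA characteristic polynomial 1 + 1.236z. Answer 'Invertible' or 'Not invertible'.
\text{Not invertible}

The MA(q) characteristic polynomial is P(z) = 1 + 1.236z.
Invertibility requires all roots to lie outside the unit circle, i.e. |z| > 1 for every root.
This is linear in z: 1 + (1.236) z = 0  =>  z = -1/(1.236) = -0.809061,  |z| = 0.809061.
Moduli of all roots: 0.8091.
All moduli strictly greater than 1? No.
Verdict: Not invertible.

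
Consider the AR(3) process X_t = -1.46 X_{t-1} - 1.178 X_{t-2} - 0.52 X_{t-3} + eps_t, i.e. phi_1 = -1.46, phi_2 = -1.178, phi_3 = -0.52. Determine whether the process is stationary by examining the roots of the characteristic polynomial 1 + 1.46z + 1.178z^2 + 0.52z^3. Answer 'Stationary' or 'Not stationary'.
\text{Stationary}

The AR(p) characteristic polynomial is P(z) = 1 + 1.46z + 1.178z^2 + 0.52z^3.
Stationarity requires all roots to lie outside the unit circle, i.e. |z| > 1 for every root.
Degree 3: look for a simple real root z0 first, then factor out (1 - z/z0) and solve the remaining quadratic.
Testing z0 = -1.25: P(-1.25) = 1 + (1.46)(-1.25) + (1.178)(-1.25)^2 + (0.52)(-1.25)^3
  = 1 + (-1.825) + (1.840625) + (-1.015625) = 0.  So z_0 = -1.25 is a root, |z_0| = 1.25.
Divide out the factor (1 + 0.8 z) = (1 - z/z0) (since 1/z0 = -0.8):
  P(z) = (1 + 0.8 z)(1 + (0.66) z + (0.65) z^2)
  [check: z-coef 0.66 - (-0.8) = 1.46; z^2-coef 0.65 - (-0.8)(0.66) = 1.178; z^3-coef -(-0.8)(0.65) = 0.52.]
Remaining roots from the quadratic factor 1 + (0.66) z + (0.65) z^2:
  Set 1 + (0.66) z + (0.65) z^2 = 0, i.e. a z^2 + b z + c = 0 with a = 0.65, b = 0.66, c = 1.
  Discriminant D = b^2 - 4ac = (0.66)^2 - 4*(0.65)*1 = 0.4356 - (2.6) = -2.1644.
  D < 0, so the roots are the complex-conjugate pair z = (-b +/- i sqrt(-D)) / (2a) = -0.5077 +/- 1.1317i.
  For a conjugate pair |z|^2 = z * conj(z) = (product of roots) = c/a = 1/(0.65) = 1.538462, so |z| = sqrt(1.538462) = 1.2403 for both roots.
Moduli of all roots: 1.2500, 1.2403, 1.2403.
All moduli strictly greater than 1? Yes.
Verdict: Stationary.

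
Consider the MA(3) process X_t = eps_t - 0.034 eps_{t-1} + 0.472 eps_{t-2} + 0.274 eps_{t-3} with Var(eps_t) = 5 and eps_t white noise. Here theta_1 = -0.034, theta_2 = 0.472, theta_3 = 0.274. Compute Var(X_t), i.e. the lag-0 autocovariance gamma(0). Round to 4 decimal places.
\gamma(0) = 6.4951

For an MA(q) process X_t = eps_t + sum_i theta_i eps_{t-i} with
Var(eps_t) = sigma^2, the variance is
  gamma(0) = sigma^2 * (1 + sum_i theta_i^2).
  sum_i theta_i^2 = (-0.034)^2 + (0.472)^2 + (0.274)^2 = 0.001156 + 0.222784 + 0.075076 = 0.299016.
  gamma(0) = 5 * (1 + 0.299016) = 5 * 1.299016 = 6.49508, which rounds to 6.4951.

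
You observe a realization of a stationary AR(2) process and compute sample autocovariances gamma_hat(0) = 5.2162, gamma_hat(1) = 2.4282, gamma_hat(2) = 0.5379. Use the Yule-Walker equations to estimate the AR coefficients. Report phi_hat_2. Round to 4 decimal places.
\hat\phi_{2} = -0.1450

The Yule-Walker equations for an AR(p) process read, in matrix form,
  Gamma_p phi = r_p,   with   (Gamma_p)_{ij} = gamma(|i - j|),
                       (r_p)_i = gamma(i),   i,j = 1..p.
Substitute the sample gammas (Toeplitz matrix and right-hand side of size 2):
  Gamma_p = [[5.2162, 2.4282], [2.4282, 5.2162]]
  r_p     = [2.4282, 0.5379]
Written out:
  5.2162 phi_1 + 2.4282 phi_2 = 2.4282
  2.4282 phi_1 + 5.2162 phi_2 = 0.5379
Solve by Cramer's rule:
  det = gamma(0)^2 - gamma(1)^2 = (5.2162)^2 - (2.4282)^2 = 27.20874244 - 5.89615524 = 21.3125872
  phi_hat_1 = [gamma(1) gamma(0) - gamma(1) gamma(2)] / det = [(2.4282)(5.2162) - (2.4282)(0.5379)] / 21.3125872 = 11.35984806 / 21.3125872 = 0.533
  phi_hat_2 = [gamma(0) gamma(2) - gamma(1)^2] / det = [(5.2162)(0.5379) - (2.4282)^2] / 21.3125872 = -3.09036126 / 21.3125872 = -0.145
So phi_hat = [0.5330, -0.1450].
Therefore phi_hat_2 = -0.1450.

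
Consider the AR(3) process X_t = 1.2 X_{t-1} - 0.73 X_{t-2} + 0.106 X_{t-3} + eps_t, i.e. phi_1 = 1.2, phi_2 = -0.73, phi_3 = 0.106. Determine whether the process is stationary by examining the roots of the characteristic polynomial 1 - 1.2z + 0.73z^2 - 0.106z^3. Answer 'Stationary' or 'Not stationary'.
\text{Stationary}

The AR(p) characteristic polynomial is P(z) = 1 - 1.2z + 0.73z^2 - 0.106z^3.
Stationarity requires all roots to lie outside the unit circle, i.e. |z| > 1 for every root.
Degree 3: look for a simple real root z0 first, then factor out (1 - z/z0) and solve the remaining quadratic.
Testing z0 = 5: P(5) = 1 + (-1.2)(5) + (0.73)(5)^2 + (-0.106)(5)^3
  = 1 + (-6) + (18.25) + (-13.25) = 0.  So z_0 = 5 is a root, |z_0| = 5.
Divide out the factor (1 - 0.2 z) = (1 - z/z0) (since 1/z0 = 0.2):
  P(z) = (1 - 0.2 z)(1 + (-1) z + (0.53) z^2)
  [check: z-coef -1 - (0.2) = -1.2; z^2-coef 0.53 - (0.2)(-1) = 0.73; z^3-coef -(0.2)(0.53) = -0.106.]
Remaining roots from the quadratic factor 1 + (-1) z + (0.53) z^2:
  Set 1 + (-1) z + (0.53) z^2 = 0, i.e. a z^2 + b z + c = 0 with a = 0.53, b = -1, c = 1.
  Discriminant D = b^2 - 4ac = (-1)^2 - 4*(0.53)*1 = 1 - (2.12) = -1.12.
  D < 0, so the roots are the complex-conjugate pair z = (-b +/- i sqrt(-D)) / (2a) = 0.9434 +/- 0.9984i.
  For a conjugate pair |z|^2 = z * conj(z) = (product of roots) = c/a = 1/(0.53) = 1.886792, so |z| = sqrt(1.886792) = 1.3736 for both roots.
Moduli of all roots: 5.0000, 1.3736, 1.3736.
All moduli strictly greater than 1? Yes.
Verdict: Stationary.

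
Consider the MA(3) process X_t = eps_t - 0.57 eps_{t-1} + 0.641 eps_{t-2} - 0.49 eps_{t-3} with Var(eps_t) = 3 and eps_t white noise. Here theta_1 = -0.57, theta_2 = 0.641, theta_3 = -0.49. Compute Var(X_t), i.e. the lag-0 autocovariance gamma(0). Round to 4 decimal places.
\gamma(0) = 5.9276

For an MA(q) process X_t = eps_t + sum_i theta_i eps_{t-i} with
Var(eps_t) = sigma^2, the variance is
  gamma(0) = sigma^2 * (1 + sum_i theta_i^2).
  sum_i theta_i^2 = (-0.57)^2 + (0.641)^2 + (-0.49)^2 = 0.3249 + 0.410881 + 0.2401 = 0.975881.
  gamma(0) = 3 * (1 + 0.975881) = 3 * 1.975881 = 5.927643, which rounds to 5.9276.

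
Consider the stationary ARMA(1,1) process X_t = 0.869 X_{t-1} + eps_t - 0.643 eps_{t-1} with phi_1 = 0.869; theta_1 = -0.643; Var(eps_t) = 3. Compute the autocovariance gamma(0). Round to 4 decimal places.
\gamma(0) = 3.6258

Multiply the model equation by X_{t-k} and take expectations. With theta_0 = psi_0 = 1 and psi_j the MA(infinity) weights, this gives
  gamma(k) - sum_i phi_i gamma(k-i) = c_k,
  c_k = sigma^2 * sum_{j=k..q} theta_j psi_{j-k}   (c_k = 0 for k > q),
using gamma(-m) = gamma(m).
psi-weights needed (psi_j = theta_j + sum_i phi_i psi_{j-i}):
  psi_1 = theta_1 + phi_1 = -0.643 + (0.869) = 0.226
Right-hand sides:
  c_0 = sigma^2 (1 + theta_1 psi_1) = 3 * (1 + (-0.643)(0.226)) = 3 * 0.854682 = 2.564046
  c_1 = sigma^2 theta_1 = 3 * (-0.643) = -1.929
  c_2 = 0
Equations for k = 0 and k = 1 (AR order 1):
  gamma(0) = phi_1 gamma(1) + c_0
  gamma(1) = phi_1 gamma(0) + c_1
Substituting the second into the first: gamma(0) (1 - phi_1^2) = c_0 + phi_1 c_1, so
  gamma(0) = (c_0 + phi_1 c_1) / (1 - phi_1^2) = (2.564046 + (0.869)(-1.929)) / (1 - (0.869)^2) = 0.887745 / 0.244839 = 3.625832.
Therefore gamma(0) = 3.6258 (to 4 decimal places).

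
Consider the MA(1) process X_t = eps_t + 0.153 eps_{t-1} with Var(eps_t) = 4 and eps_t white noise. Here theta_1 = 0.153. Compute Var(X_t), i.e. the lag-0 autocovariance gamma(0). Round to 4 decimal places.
\gamma(0) = 4.0936

For an MA(q) process X_t = eps_t + sum_i theta_i eps_{t-i} with
Var(eps_t) = sigma^2, the variance is
  gamma(0) = sigma^2 * (1 + sum_i theta_i^2).
  sum_i theta_i^2 = (0.153)^2 = 0.023409.
  gamma(0) = 4 * (1 + 0.023409) = 4 * 1.023409 = 4.093636, which rounds to 4.0936.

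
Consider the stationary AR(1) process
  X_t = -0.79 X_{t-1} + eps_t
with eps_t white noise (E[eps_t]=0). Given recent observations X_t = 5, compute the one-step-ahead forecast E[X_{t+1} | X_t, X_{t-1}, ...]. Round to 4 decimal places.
E[X_{t+1} \mid \mathcal F_t] = -3.9500

For an AR(p) model X_t = c + sum_i phi_i X_{t-i} + eps_t, the
one-step-ahead conditional mean is
  E[X_{t+1} | X_t, ...] = c + sum_i phi_i X_{t+1-i}.
Substitute known values:
  E[X_{t+1} | ...] = (-0.79) * (5)
                   = -3.9500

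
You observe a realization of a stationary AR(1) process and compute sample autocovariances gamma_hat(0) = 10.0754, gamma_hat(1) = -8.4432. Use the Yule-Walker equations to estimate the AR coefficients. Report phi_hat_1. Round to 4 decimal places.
\hat\phi_{1} = -0.8380

The Yule-Walker equations for an AR(p) process read, in matrix form,
  Gamma_p phi = r_p,   with   (Gamma_p)_{ij} = gamma(|i - j|),
                       (r_p)_i = gamma(i),   i,j = 1..p.
Substitute the sample gammas (Toeplitz matrix and right-hand side of size 1):
  Gamma_p = [[10.0754]]
  r_p     = [-8.4432]
With p = 1 this is the single equation gamma(0) phi_1 = gamma(1):
  phi_hat_1 = gamma(1) / gamma(0) = -8.4432 / 10.0754 = -0.8380.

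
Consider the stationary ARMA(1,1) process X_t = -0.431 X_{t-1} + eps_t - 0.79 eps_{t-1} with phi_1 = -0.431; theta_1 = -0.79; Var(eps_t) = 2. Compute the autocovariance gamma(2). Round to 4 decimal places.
\gamma(2) = 1.7327

Multiply the model equation by X_{t-k} and take expectations. With theta_0 = psi_0 = 1 and psi_j the MA(infinity) weights, this gives
  gamma(k) - sum_i phi_i gamma(k-i) = c_k,
  c_k = sigma^2 * sum_{j=k..q} theta_j psi_{j-k}   (c_k = 0 for k > q),
using gamma(-m) = gamma(m).
psi-weights needed (psi_j = theta_j + sum_i phi_i psi_{j-i}):
  psi_1 = theta_1 + phi_1 = -0.79 + (-0.431) = -1.221
Right-hand sides:
  c_0 = sigma^2 (1 + theta_1 psi_1) = 2 * (1 + (-0.79)(-1.221)) = 2 * 1.96459 = 3.92918
  c_1 = sigma^2 theta_1 = 2 * (-0.79) = -1.58
  c_2 = 0
Equations for k = 0 and k = 1 (AR order 1):
  gamma(0) = phi_1 gamma(1) + c_0
  gamma(1) = phi_1 gamma(0) + c_1
Substituting the second into the first: gamma(0) (1 - phi_1^2) = c_0 + phi_1 c_1, so
  gamma(0) = (c_0 + phi_1 c_1) / (1 - phi_1^2) = (3.92918 + (-0.431)(-1.58)) / (1 - (-0.431)^2) = 4.61016 / 0.814239 = 5.661925.
  gamma(1) = phi_1 gamma(0) + c_1 = (-0.431)(5.661925) + (-1.58) = -4.02029.
For k = 2 (> q): gamma(2) = phi_1 gamma(1) = (-0.431)(-4.02029) = 1.732745.
Therefore gamma(2) = 1.7327 (to 4 decimal places).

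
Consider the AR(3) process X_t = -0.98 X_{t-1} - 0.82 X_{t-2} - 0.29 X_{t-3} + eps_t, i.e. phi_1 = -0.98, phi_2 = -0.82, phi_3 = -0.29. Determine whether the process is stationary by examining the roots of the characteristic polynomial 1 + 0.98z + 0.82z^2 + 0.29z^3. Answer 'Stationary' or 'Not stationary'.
\text{Stationary}

The AR(p) characteristic polynomial is P(z) = 1 + 0.98z + 0.82z^2 + 0.29z^3.
Stationarity requires all roots to lie outside the unit circle, i.e. |z| > 1 for every root.
Degree 3: look for a simple real root z0 first, then factor out (1 - z/z0) and solve the remaining quadratic.
Testing z0 = -2: P(-2) = 1 + (0.98)(-2) + (0.82)(-2)^2 + (0.29)(-2)^3
  = 1 + (-1.96) + (3.28) + (-2.32) = 0.  So z_0 = -2 is a root, |z_0| = 2.
Divide out the factor (1 + 0.5 z) = (1 - z/z0) (since 1/z0 = -0.5):
  P(z) = (1 + 0.5 z)(1 + (0.48) z + (0.58) z^2)
  [check: z-coef 0.48 - (-0.5) = 0.98; z^2-coef 0.58 - (-0.5)(0.48) = 0.82; z^3-coef -(-0.5)(0.58) = 0.29.]
Remaining roots from the quadratic factor 1 + (0.48) z + (0.58) z^2:
  Set 1 + (0.48) z + (0.58) z^2 = 0, i.e. a z^2 + b z + c = 0 with a = 0.58, b = 0.48, c = 1.
  Discriminant D = b^2 - 4ac = (0.48)^2 - 4*(0.58)*1 = 0.2304 - (2.32) = -2.0896.
  D < 0, so the roots are the complex-conjugate pair z = (-b +/- i sqrt(-D)) / (2a) = -0.4138 +/- 1.2462i.
  For a conjugate pair |z|^2 = z * conj(z) = (product of roots) = c/a = 1/(0.58) = 1.724138, so |z| = sqrt(1.724138) = 1.3131 for both roots.
Moduli of all roots: 2.0000, 1.3131, 1.3131.
All moduli strictly greater than 1? Yes.
Verdict: Stationary.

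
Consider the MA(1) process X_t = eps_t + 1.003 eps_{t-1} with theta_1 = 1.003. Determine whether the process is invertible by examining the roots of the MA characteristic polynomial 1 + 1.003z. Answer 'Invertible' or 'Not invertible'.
\text{Not invertible}

The MA(q) characteristic polynomial is P(z) = 1 + 1.003z.
Invertibility requires all roots to lie outside the unit circle, i.e. |z| > 1 for every root.
This is linear in z: 1 + (1.003) z = 0  =>  z = -1/(1.003) = -0.997009,  |z| = 0.997009.
Moduli of all roots: 0.9970.
All moduli strictly greater than 1? No.
Verdict: Not invertible.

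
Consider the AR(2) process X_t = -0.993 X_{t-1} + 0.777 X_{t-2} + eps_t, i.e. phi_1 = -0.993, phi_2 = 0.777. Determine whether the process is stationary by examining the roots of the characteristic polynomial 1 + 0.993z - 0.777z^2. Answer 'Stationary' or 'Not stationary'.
\text{Not stationary}

The AR(p) characteristic polynomial is P(z) = 1 + 0.993z - 0.777z^2.
Stationarity requires all roots to lie outside the unit circle, i.e. |z| > 1 for every root.
Set 1 + (0.993) z + (-0.777) z^2 = 0, i.e. a z^2 + b z + c = 0 with a = -0.777, b = 0.993, c = 1.
Discriminant D = b^2 - 4ac = (0.993)^2 - 4*(-0.777)*1 = 0.986049 - (-3.108) = 4.094049.
D >= 0, so the roots are real: z = (-b +/- sqrt(D)) / (2a) = (-0.993 +/- 2.023376) / (-1.554).
  z_1 = (-0.993 + 2.023376) / (-1.554) = -0.663,   |z_1| = 0.663.
  z_2 = (-0.993 - 2.023376) / (-1.554) = 1.941,   |z_2| = 1.941.
Moduli of all roots: 0.6630, 1.9410.
All moduli strictly greater than 1? No.
Verdict: Not stationary.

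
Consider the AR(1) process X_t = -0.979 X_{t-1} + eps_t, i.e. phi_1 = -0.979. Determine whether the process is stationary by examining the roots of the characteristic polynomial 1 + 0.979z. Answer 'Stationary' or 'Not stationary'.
\text{Stationary}

The AR(p) characteristic polynomial is P(z) = 1 + 0.979z.
Stationarity requires all roots to lie outside the unit circle, i.e. |z| > 1 for every root.
This is linear in z: 1 + (0.979) z = 0  =>  z = -1/(0.979) = -1.02145,  |z| = 1.02145.
Moduli of all roots: 1.0215.
All moduli strictly greater than 1? Yes.
Verdict: Stationary.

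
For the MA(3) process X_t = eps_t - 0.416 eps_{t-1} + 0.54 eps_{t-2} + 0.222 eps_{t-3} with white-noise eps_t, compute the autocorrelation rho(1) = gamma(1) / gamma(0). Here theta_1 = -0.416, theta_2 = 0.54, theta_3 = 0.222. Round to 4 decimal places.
\rho(1) = -0.3440

For an MA(q) process with theta_0 = 1, the autocovariance is
  gamma(k) = sigma^2 * sum_{i=0..q-k} theta_i * theta_{i+k},
and rho(k) = gamma(k) / gamma(0). Sigma^2 cancels.
  numerator   = (1)*(-0.416) + (-0.416)*(0.54) + (0.54)*(0.222) = -0.52076.
  denominator = (1)^2 + (-0.416)^2 + (0.54)^2 + (0.222)^2 = 1.51394.
  rho(1) = -0.52076 / 1.51394 = -0.3440.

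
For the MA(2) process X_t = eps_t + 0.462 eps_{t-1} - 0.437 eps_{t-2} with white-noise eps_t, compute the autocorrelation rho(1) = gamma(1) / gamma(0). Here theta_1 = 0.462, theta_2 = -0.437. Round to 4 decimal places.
\rho(1) = 0.1852

For an MA(q) process with theta_0 = 1, the autocovariance is
  gamma(k) = sigma^2 * sum_{i=0..q-k} theta_i * theta_{i+k},
and rho(k) = gamma(k) / gamma(0). Sigma^2 cancels.
  numerator   = (1)*(0.462) + (0.462)*(-0.437) = 0.260106.
  denominator = (1)^2 + (0.462)^2 + (-0.437)^2 = 1.404413.
  rho(1) = 0.260106 / 1.404413 = 0.1852.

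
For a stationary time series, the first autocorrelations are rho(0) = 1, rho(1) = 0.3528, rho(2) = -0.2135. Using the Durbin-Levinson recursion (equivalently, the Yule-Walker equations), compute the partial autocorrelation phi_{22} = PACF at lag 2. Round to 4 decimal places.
\phi_{22} = -0.3860

The PACF at lag k is phi_{kk}, the last component of the solution
to the Yule-Walker system G_k phi = r_k where
  (G_k)_{ij} = rho(|i - j|), (r_k)_i = rho(i), i,j = 1..k.
Equivalently, Durbin-Levinson gives phi_{kk} iteratively:
  phi_{11} = rho(1)
  phi_{kk} = [rho(k) - sum_{j=1..k-1} phi_{k-1,j} rho(k-j)]
            / [1 - sum_{j=1..k-1} phi_{k-1,j} rho(j)],
  phi_{k,j} = phi_{k-1,j} - phi_{kk} phi_{k-1,k-j},  j = 1..k-1.
Step k = 1:
  phi_11 = rho(1) = 0.3528.
Step k = 2:
  phi_22 = [rho(2) - phi_11 rho(1)] / [1 - phi_11 rho(1)] = [-0.2135 - (0.3528)(0.3528)] / [1 - (0.3528)(0.3528)]
         = -0.33796784 / 0.87553216 = -0.386.
Therefore phi_{22} = -0.3860.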